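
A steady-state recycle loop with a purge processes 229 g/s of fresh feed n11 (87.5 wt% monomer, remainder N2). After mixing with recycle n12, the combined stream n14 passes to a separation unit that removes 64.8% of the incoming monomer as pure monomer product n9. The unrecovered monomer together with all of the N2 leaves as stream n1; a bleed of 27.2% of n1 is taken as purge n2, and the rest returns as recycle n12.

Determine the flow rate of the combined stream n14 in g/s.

374.7 g/s

N2 enters only via n11 and leaves only via the purge: 229×0.125 = 0.272×(N2 in n1), and the separation unit passes all N2, so N2 in n14 = N2 in n1 = 105.24 g/s.
monomer in n14: m_A = 229×0.875 + (1−0.272)·(1−0.648)·m_A, so m_A = 200.38/0.7437 = 269.41 g/s.
n14 = 269.41 + 105.24 = 374.65 g/s.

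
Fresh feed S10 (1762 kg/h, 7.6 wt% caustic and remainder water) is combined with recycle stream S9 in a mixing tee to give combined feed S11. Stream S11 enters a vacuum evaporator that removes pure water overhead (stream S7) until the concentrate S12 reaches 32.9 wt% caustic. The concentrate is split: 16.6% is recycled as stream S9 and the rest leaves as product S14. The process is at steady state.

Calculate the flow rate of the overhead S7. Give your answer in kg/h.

Overall caustic balance (none leaves overhead): caustic in fresh feed = caustic in product, i.e. 1762×0.076 = (1−0.166)·S12·0.329.
S12 = 133.91/(0.329×0.834) = 488.04 kg/h.
Recycle S9 = 0.166×488.04 = 81.015 kg/h.
Combined feed S11 = 1762 + 81.015 = 1843 kg/h.
Overhead S7 = S11 − S12 = 1843 − 488.04 = 1355 kg/h.

1355 kg/h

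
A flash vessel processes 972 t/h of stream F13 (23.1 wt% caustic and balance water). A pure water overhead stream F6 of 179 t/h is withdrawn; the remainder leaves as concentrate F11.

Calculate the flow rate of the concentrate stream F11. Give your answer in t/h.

793 t/h

Concentrate = 972 − 179 = 793 t/h.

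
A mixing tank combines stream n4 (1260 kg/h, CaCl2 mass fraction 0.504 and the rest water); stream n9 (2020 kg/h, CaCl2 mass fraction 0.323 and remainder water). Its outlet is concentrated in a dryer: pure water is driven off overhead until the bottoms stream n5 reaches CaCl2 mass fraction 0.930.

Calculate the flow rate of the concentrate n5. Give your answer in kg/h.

1384 kg/h

CaCl2 entering = 1260×0.504 + 2020×0.323 = 1287.5 kg/h.
All CaCl2 reports to n5, so n5 = 1287.5/0.930 = 1384.4 kg/h.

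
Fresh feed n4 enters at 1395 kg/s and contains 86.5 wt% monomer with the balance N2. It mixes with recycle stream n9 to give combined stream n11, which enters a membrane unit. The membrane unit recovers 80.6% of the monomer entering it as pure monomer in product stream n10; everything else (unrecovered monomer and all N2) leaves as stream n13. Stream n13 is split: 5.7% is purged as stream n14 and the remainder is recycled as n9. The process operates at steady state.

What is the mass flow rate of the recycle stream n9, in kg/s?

N2 enters only via n4 and leaves only via the purge: 1395×0.135 = 0.057×(N2 in n13), and the membrane unit passes all N2, so N2 in n11 = N2 in n13 = 3303.9 kg/s.
monomer in n11: m_A = 1395×0.865 + (1−0.057)·(1−0.806)·m_A, so m_A = 1206.7/0.8171 = 1476.9 kg/s.
n13 = (1−0.806)×1476.9 + 3303.9 = 3590.5 kg/s.
Recycle n9 = (1−0.057)×3590.5 = 3385.8 kg/s.

3386 kg/s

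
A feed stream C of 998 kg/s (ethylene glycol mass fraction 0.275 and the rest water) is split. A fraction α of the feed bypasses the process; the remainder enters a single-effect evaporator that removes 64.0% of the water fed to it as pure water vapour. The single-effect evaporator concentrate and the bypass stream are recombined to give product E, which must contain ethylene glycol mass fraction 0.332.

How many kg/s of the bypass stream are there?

All 998×0.275 = 274.45 kg/s of ethylene glycol reaches E, so E = 274.45/0.332 = 826.66 kg/s and vapour = 171.34 kg/s.
The evaporator receives (1−α)·998 of feed at 0.725 water and removes 0.640 of that water:
0.640×0.725×(1−α)×998 = 171.34
(1−α) = 171.34/463.07 = 0.3700;  α = 0.6300.
Bypass flow = 0.6300×998 = 628.73 kg/s.

628.7 kg/s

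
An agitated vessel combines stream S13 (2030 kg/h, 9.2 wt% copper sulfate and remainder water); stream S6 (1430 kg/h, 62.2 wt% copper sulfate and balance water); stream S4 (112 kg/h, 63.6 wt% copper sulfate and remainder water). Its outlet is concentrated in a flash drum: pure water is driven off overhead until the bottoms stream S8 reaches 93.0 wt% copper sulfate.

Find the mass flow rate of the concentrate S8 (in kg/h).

copper sulfate entering = 2030×0.092 + 1430×0.622 + 112×0.636 = 1147.5 kg/h.
All copper sulfate reports to S8, so S8 = 1147.5/0.930 = 1233.8 kg/h.

1234 kg/h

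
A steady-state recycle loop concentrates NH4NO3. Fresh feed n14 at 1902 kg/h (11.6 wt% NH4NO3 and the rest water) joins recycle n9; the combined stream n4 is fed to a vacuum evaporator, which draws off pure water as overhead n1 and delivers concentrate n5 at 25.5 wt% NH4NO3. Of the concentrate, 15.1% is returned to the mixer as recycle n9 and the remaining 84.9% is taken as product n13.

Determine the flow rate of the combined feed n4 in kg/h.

Overall NH4NO3 balance (none leaves overhead): NH4NO3 in fresh feed = NH4NO3 in product, i.e. 1902×0.116 = (1−0.151)·n5·0.255.
n5 = 220.63/(0.255×0.849) = 1019.1 kg/h.
Recycle n9 = 0.151×1019.1 = 153.89 kg/h.
Combined feed n4 = 1902 + 153.89 = 2055.9 kg/h.

2056 kg/h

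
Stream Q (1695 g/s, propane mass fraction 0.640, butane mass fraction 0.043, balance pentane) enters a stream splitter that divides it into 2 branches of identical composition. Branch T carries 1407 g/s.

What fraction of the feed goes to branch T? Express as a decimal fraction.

0.830

Fraction to T = 1407/1695 = 0.8301.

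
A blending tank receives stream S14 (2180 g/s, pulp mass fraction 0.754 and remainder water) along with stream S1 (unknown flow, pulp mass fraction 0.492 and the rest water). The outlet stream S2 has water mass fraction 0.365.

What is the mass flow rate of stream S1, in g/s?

Let S1 be the unknown flow. Total out = 2180 + S1.
water balance: 536.28 + 0.508·S1 = 0.365·(2180 + S1)
(0.508 − 0.365)·S1 = 0.365×2180 − 536.28 = 259.42
S1 = 259.42 / 0.143 = 1814.1 g/s

1814 g/s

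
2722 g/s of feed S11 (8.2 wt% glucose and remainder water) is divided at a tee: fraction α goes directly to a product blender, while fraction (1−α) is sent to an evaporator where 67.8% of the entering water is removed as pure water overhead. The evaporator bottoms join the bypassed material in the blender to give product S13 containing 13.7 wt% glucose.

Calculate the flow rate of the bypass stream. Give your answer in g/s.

All 2722×0.082 = 223.2 g/s of glucose reaches S13, so S13 = 223.2/0.137 = 1629.2 g/s and vapour = 1092.8 g/s.
The evaporator receives (1−α)·2722 of feed at 0.918 water and removes 0.678 of that water:
0.678×0.918×(1−α)×2722 = 1092.8
(1−α) = 1092.8/1694.2 = 0.6450;  α = 0.3550.
Bypass flow = 0.3550×2722 = 966.27 g/s.

966.3 g/s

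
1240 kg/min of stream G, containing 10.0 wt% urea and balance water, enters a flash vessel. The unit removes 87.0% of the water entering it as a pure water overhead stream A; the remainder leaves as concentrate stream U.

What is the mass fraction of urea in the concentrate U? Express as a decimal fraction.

urea is not removed: 1240×0.100 = 124 kg/min of urea enters U.
water entering = 1240×0.900 = 1116 kg/min; overhead removed = 0.870×1116 = 970.92 kg/min.
Concentrate = 1240 − 970.92 = 269.08 kg/min.
Mass fraction = 124/269.08 = 0.461.

0.461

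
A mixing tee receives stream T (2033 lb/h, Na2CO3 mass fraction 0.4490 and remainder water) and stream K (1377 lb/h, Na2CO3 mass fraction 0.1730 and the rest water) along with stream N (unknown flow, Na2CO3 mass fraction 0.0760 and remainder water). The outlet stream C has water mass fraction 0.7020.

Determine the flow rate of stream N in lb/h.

Let N be the unknown flow. Total out = 3410 + N.
water balance: 2259 + 0.924·N = 0.702·(3410 + N)
(0.924 − 0.702)·N = 0.702×3410 − 2259 = 134.86
N = 134.86 / 0.222 = 607.47 lb/h

607.5 lb/h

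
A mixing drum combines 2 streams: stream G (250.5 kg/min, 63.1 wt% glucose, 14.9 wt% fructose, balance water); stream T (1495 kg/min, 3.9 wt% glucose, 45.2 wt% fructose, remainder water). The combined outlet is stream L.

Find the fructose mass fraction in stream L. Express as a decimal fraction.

Total flow out = 250.5 + 1495 = 1745.5 kg/min.
fructose in = 250.5×0.149 + 1495×0.452 = 713.06 kg/min.
fructose mass fraction in L = 713.06/1745.5 = 0.409.

0.409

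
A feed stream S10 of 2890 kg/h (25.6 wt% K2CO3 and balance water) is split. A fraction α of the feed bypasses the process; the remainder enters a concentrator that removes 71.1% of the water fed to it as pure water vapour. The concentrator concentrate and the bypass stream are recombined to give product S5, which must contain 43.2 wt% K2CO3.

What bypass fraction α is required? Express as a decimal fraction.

0.230

All 2890×0.256 = 739.84 kg/h of K2CO3 reaches S5, so S5 = 739.84/0.432 = 1712.6 kg/h and vapour = 1177.4 kg/h.
The evaporator receives (1−α)·2890 of feed at 0.744 water and removes 0.711 of that water:
0.711×0.744×(1−α)×2890 = 1177.4
(1−α) = 1177.4/1528.8 = 0.7702;  α = 0.2298.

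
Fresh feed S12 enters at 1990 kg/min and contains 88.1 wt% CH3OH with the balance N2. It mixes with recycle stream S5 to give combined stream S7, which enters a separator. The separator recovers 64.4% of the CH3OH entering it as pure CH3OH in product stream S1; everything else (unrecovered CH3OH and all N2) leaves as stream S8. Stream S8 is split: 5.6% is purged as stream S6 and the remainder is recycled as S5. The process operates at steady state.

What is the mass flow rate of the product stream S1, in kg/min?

CH3OH in S7: m_A = 1990×0.881 + (1−0.056)·(1−0.644)·m_A, so m_A = 1753.2/0.6639 = 2640.6 kg/min.
Product S1 = 0.644×2640.6 = 1700.5 kg/min.

1701 kg/min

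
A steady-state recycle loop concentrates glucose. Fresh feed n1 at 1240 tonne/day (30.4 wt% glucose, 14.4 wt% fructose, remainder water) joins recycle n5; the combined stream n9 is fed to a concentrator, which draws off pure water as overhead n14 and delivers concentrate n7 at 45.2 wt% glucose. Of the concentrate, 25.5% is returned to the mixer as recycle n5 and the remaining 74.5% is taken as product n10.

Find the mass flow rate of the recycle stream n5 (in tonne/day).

Overall glucose balance (none leaves overhead): glucose in fresh feed = glucose in product, i.e. 1240×0.304 = (1−0.255)·n7·0.452.
n7 = 376.96/(0.452×0.745) = 1119.4 tonne/day.
Recycle n5 = 0.255×1119.4 = 285.46 tonne/day.

285.5 tonne/day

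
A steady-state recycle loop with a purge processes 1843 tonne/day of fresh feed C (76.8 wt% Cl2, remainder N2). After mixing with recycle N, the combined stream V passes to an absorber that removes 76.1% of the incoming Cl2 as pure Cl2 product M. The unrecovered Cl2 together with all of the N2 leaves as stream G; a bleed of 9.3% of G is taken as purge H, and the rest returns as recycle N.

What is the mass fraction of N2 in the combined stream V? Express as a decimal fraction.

0.718

N2 enters only via C and leaves only via the purge: 1843×0.232 = 0.093×(N2 in G), and the absorber passes all N2, so N2 in V = N2 in G = 4597.6 tonne/day.
Cl2 in V: m_A = 1843×0.768 + (1−0.093)·(1−0.761)·m_A, so m_A = 1415.4/0.7832 = 1807.2 tonne/day.
V = 1807.2 + 4597.6 = 6404.8 tonne/day.
N2 fraction in V = 4597.6/6404.8 = 0.718.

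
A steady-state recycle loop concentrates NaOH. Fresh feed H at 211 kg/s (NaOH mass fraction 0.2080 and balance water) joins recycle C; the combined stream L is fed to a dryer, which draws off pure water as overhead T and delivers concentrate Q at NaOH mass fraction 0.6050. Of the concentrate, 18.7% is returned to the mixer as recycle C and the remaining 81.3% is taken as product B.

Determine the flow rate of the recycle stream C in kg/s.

Overall NaOH balance (none leaves overhead): NaOH in fresh feed = NaOH in product, i.e. 211×0.208 = (1−0.187)·Q·0.605.
Q = 43.888/(0.605×0.813) = 89.228 kg/s.
Recycle C = 0.187×89.228 = 16.686 kg/s.

16.69 kg/s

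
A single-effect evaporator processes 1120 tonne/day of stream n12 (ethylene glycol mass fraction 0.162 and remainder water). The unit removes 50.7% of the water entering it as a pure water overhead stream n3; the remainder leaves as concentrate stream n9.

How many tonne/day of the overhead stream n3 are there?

water entering = 1120×0.838 = 938.56 tonne/day; overhead removed = 0.507×938.56 = 475.85 tonne/day.

475.8 tonne/day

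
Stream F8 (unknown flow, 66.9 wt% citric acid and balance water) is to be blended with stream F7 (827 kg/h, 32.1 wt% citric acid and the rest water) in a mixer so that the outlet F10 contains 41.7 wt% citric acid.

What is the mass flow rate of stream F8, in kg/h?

315 kg/h

Let F8 be the unknown flow. Total out = 827 + F8.
citric acid balance: 265.47 + 0.669·F8 = 0.417·(827 + F8)
(0.669 − 0.417)·F8 = 0.417×827 − 265.47 = 79.392
F8 = 79.392 / 0.252 = 315.05 kg/h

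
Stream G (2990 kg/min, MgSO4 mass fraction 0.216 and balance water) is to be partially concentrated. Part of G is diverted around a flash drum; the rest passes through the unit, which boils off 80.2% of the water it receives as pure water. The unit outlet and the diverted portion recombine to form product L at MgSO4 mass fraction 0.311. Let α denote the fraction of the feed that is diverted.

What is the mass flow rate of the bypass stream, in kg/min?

All 2990×0.216 = 645.84 kg/min of MgSO4 reaches L, so L = 645.84/0.311 = 2076.7 kg/min and vapour = 913.34 kg/min.
The evaporator receives (1−α)·2990 of feed at 0.784 water and removes 0.802 of that water:
0.802×0.784×(1−α)×2990 = 913.34
(1−α) = 913.34/1880 = 0.4858;  α = 0.5142.
Bypass flow = 0.5142×2990 = 1537.4 kg/min.

1537 kg/min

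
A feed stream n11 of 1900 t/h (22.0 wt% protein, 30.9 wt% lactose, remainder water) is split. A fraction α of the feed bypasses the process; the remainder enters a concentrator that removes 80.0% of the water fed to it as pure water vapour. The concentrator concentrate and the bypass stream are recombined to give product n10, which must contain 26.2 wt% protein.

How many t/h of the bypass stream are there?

All 1900×0.220 = 418 t/h of protein reaches n10, so n10 = 418/0.262 = 1595.4 t/h and vapour = 304.58 t/h.
The evaporator receives (1−α)·1900 of feed at 0.471 water and removes 0.800 of that water:
0.800×0.471×(1−α)×1900 = 304.58
(1−α) = 304.58/715.92 = 0.4254;  α = 0.5746.
Bypass flow = 0.5746×1900 = 1091.7 t/h.

1092 t/h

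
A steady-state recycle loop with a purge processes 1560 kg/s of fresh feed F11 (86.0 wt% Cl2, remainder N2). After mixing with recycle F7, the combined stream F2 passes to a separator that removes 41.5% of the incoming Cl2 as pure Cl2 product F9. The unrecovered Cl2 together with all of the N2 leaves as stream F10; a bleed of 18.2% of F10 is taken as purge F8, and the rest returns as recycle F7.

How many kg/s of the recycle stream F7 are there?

N2 enters only via F11 and leaves only via the purge: 1560×0.140 = 0.182×(N2 in F10), and the separator passes all N2, so N2 in F2 = N2 in F10 = 1200 kg/s.
Cl2 in F2: m_A = 1560×0.860 + (1−0.182)·(1−0.415)·m_A, so m_A = 1341.6/0.5215 = 2572.7 kg/s.
F10 = (1−0.415)×2572.7 + 1200 = 2705 kg/s.
Recycle F7 = (1−0.182)×2705 = 2212.7 kg/s.

2213 kg/s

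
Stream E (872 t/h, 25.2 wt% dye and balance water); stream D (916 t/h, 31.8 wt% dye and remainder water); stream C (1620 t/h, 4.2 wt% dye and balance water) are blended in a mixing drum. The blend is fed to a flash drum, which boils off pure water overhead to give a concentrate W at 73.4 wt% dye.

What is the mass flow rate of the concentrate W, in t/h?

dye entering = 872×0.252 + 916×0.318 + 1620×0.042 = 579.07 t/h.
All dye reports to W, so W = 579.07/0.734 = 788.93 t/h.

788.9 t/h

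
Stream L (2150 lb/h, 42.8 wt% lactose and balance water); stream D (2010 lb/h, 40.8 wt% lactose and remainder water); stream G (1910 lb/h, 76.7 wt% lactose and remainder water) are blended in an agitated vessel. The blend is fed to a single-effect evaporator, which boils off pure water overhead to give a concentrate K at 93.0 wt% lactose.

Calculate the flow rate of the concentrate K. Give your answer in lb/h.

3447 lb/h

lactose entering = 2150×0.428 + 2010×0.408 + 1910×0.767 = 3205.2 lb/h.
All lactose reports to K, so K = 3205.2/0.930 = 3446.5 lb/h.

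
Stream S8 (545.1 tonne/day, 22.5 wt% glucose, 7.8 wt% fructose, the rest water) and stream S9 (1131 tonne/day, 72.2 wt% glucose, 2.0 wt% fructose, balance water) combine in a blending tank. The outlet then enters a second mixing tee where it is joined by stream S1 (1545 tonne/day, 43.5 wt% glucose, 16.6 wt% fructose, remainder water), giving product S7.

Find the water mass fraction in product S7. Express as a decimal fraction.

0.400

Overall, product flow = 3221.1 tonne/day.
water in = 545.1×0.697 + 1131×0.258 + 1545×0.399 = 1288.2 tonne/day.
water fraction in S7 = 0.400.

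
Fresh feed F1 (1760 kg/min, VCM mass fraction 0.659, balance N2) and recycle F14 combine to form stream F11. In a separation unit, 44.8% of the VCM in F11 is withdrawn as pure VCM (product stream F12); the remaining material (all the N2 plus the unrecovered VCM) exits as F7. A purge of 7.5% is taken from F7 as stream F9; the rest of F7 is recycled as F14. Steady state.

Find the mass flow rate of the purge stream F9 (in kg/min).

N2 enters only via F1 and leaves only via the purge: 1760×0.341 = 0.075×(N2 in F7), and the separation unit passes all N2, so N2 in F11 = N2 in F7 = 8002.1 kg/min.
VCM in F11: m_A = 1760×0.659 + (1−0.075)·(1−0.448)·m_A, so m_A = 1159.8/0.4894 = 2369.9 kg/min.
F7 = (1−0.448)×2369.9 + 8002.1 = 9310.3 kg/min.
Purge F9 = 0.075×9310.3 = 698.27 kg/min.

698.3 kg/min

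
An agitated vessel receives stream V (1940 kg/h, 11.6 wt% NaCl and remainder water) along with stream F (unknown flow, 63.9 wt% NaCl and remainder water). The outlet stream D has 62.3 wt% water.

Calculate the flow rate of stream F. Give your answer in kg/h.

1933 kg/h

Let F be the unknown flow. Total out = 1940 + F.
water balance: 1715 + 0.361·F = 0.623·(1940 + F)
(0.361 − 0.623)·F = 0.623×1940 − 1715 = -506.34
F = -506.34 / -0.262 = 1932.6 kg/h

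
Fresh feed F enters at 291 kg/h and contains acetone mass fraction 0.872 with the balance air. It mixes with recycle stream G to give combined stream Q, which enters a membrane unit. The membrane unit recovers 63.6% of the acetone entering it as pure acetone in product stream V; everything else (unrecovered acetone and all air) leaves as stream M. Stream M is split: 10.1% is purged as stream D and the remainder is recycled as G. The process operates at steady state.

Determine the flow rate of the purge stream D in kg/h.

51.11 kg/h

air enters only via F and leaves only via the purge: 291×0.128 = 0.101×(air in M), and the membrane unit passes all air, so air in Q = air in M = 368.79 kg/h.
acetone in Q: m_A = 291×0.872 + (1−0.101)·(1−0.636)·m_A, so m_A = 253.75/0.6728 = 377.18 kg/h.
M = (1−0.636)×377.18 + 368.79 = 506.08 kg/h.
Purge D = 0.101×506.08 = 51.115 kg/h.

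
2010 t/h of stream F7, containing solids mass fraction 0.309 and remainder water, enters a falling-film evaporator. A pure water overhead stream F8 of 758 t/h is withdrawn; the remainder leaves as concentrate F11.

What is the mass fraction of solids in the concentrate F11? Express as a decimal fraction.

0.496

solids is not removed: 2010×0.309 = 621.09 t/h of solids enters F11.
Concentrate = 2010 − 758 = 1252 t/h.
Mass fraction = 621.09/1252 = 0.496.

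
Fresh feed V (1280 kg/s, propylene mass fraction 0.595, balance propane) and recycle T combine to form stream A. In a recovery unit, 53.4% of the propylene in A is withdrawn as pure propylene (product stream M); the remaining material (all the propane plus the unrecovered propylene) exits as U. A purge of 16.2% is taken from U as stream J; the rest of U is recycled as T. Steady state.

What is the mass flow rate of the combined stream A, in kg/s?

4450 kg/s

propane enters only via V and leaves only via the purge: 1280×0.405 = 0.162×(propane in U), and the recovery unit passes all propane, so propane in A = propane in U = 3200 kg/s.
propylene in A: m_A = 1280×0.595 + (1−0.162)·(1−0.534)·m_A, so m_A = 761.6/0.6095 = 1249.6 kg/s.
A = 1249.6 + 3200 = 4449.6 kg/s.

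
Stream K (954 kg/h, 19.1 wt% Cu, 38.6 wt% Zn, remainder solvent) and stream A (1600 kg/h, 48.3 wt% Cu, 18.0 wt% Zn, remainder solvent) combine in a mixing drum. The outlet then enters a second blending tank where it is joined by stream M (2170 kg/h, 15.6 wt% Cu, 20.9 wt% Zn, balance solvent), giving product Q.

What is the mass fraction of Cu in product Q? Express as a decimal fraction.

Overall, product flow = 4724 kg/h.
Cu in = 954×0.191 + 1600×0.483 + 2170×0.156 = 1293.5 kg/h.
Cu fraction in Q = 0.274.

0.274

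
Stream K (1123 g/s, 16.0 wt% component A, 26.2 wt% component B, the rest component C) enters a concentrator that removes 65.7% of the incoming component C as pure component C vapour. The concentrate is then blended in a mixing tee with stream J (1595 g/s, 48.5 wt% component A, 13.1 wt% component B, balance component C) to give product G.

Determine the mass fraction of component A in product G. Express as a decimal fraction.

0.416

Vapour removed = 0.657×0.578×1123 = 426.45 g/s; concentrate = 696.55 g/s.
component A reaching the mixer = 179.68 (from concentrate) + 1595×0.485 = 953.25 g/s.
Product flow = 696.55 + 1595 = 2291.5 g/s; component A fraction = 0.416.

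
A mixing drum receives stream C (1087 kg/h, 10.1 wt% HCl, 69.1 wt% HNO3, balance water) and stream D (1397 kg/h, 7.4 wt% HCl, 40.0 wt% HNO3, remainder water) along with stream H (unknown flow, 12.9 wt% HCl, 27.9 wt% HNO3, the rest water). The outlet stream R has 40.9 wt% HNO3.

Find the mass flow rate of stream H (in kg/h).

Let H be the unknown flow. Total out = 2484 + H.
HNO3 balance: 1309.9 + 0.279·H = 0.409·(2484 + H)
(0.279 − 0.409)·H = 0.409×2484 − 1309.9 = -293.96
H = -293.96 / -0.130 = 2261.2 kg/h

2261 kg/h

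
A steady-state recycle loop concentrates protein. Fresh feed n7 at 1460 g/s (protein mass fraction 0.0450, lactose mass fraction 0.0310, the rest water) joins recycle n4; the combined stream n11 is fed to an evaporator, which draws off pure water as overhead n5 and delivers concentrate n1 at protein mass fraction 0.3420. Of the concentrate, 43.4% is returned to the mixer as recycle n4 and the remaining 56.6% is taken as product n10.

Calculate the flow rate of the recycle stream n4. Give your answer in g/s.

Overall protein balance (none leaves overhead): protein in fresh feed = protein in product, i.e. 1460×0.045 = (1−0.434)·n1·0.342.
n1 = 65.7/(0.342×0.566) = 339.41 g/s.
Recycle n4 = 0.434×339.41 = 147.3 g/s.

147.3 g/s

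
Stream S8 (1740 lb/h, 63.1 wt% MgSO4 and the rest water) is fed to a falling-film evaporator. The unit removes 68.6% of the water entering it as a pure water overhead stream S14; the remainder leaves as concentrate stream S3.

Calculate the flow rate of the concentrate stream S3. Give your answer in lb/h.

1300 lb/h

water entering = 1740×0.369 = 642.06 lb/h; overhead removed = 0.686×642.06 = 440.45 lb/h.
Concentrate = 1740 − 440.45 = 1299.5 lb/h.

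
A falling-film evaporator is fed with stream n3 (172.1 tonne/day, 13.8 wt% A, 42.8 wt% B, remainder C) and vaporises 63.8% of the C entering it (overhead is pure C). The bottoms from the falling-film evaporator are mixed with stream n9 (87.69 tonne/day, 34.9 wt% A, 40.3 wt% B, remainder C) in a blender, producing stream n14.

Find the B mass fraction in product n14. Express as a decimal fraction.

Vapour removed = 0.638×0.434×172.1 = 47.653 tonne/day; concentrate = 124.45 tonne/day.
B reaching the mixer = 73.659 (from concentrate) + 87.69×0.403 = 109 tonne/day.
Product flow = 124.45 + 87.69 = 212.14 tonne/day; B fraction = 0.514.

0.514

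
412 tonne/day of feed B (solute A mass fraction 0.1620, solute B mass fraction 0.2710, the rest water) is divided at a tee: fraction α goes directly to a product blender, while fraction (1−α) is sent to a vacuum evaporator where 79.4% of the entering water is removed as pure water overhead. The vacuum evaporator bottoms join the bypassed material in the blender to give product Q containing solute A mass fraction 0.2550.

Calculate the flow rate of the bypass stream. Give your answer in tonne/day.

All 412×0.162 = 66.744 tonne/day of solute A reaches Q, so Q = 66.744/0.255 = 261.74 tonne/day and vapour = 150.26 tonne/day.
The evaporator receives (1−α)·412 of feed at 0.567 water and removes 0.794 of that water:
0.794×0.567×(1−α)×412 = 150.26
(1−α) = 150.26/185.48 = 0.8101;  α = 0.1899.
Bypass flow = 0.1899×412 = 78.238 tonne/day.

78.24 tonne/day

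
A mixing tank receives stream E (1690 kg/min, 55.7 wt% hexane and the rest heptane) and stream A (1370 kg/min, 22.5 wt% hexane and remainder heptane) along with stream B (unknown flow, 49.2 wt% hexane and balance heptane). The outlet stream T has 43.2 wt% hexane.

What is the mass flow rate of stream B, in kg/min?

1206 kg/min

Let B be the unknown flow. Total out = 3060 + B.
hexane balance: 1249.6 + 0.492·B = 0.432·(3060 + B)
(0.492 − 0.432)·B = 0.432×3060 − 1249.6 = 72.34
B = 72.34 / 0.060 = 1205.7 kg/min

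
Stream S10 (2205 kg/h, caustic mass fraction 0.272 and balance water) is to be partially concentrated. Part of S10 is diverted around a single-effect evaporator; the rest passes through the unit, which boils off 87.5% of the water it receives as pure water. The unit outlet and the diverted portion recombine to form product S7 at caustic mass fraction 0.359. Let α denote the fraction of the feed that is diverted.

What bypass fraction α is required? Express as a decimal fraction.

0.620

All 2205×0.272 = 599.76 kg/h of caustic reaches S7, so S7 = 599.76/0.359 = 1670.6 kg/h and vapour = 534.36 kg/h.
The evaporator receives (1−α)·2205 of feed at 0.728 water and removes 0.875 of that water:
0.875×0.728×(1−α)×2205 = 534.36
(1−α) = 534.36/1404.6 = 0.3804;  α = 0.6196.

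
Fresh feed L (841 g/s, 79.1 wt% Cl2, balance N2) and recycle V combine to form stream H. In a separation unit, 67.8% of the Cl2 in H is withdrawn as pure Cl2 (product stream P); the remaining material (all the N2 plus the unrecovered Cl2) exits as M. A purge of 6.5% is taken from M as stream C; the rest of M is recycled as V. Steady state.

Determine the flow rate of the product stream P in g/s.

Cl2 in H: m_A = 841×0.791 + (1−0.065)·(1−0.678)·m_A, so m_A = 665.23/0.6989 = 951.78 g/s.
Product P = 0.678×951.78 = 645.31 g/s.

645.3 g/s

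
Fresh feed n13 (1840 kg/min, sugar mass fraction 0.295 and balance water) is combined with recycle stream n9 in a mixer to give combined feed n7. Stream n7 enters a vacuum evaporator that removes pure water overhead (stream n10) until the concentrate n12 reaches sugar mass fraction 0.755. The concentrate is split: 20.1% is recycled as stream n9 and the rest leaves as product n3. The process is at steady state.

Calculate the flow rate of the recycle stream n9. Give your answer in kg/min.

Overall sugar balance (none leaves overhead): sugar in fresh feed = sugar in product, i.e. 1840×0.295 = (1−0.201)·n12·0.755.
n12 = 542.8/(0.755×0.799) = 899.8 kg/min.
Recycle n9 = 0.201×899.8 = 180.86 kg/min.

180.9 kg/min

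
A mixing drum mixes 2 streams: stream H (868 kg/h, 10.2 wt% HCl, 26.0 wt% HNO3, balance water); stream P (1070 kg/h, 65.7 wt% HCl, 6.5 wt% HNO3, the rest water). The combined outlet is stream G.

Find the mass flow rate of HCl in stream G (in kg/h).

791.5 kg/h

HCl out = HCl in = 868×0.102 + 1070×0.657 = 791.53 kg/h.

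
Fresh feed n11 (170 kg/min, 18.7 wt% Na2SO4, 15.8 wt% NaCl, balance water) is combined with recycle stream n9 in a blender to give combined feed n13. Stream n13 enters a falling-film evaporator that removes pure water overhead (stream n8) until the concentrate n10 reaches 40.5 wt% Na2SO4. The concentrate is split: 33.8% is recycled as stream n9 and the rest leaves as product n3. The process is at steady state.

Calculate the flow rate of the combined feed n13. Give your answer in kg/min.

Overall Na2SO4 balance (none leaves overhead): Na2SO4 in fresh feed = Na2SO4 in product, i.e. 170×0.187 = (1−0.338)·n10·0.405.
n10 = 31.79/(0.405×0.662) = 118.57 kg/min.
Recycle n9 = 0.338×118.57 = 40.077 kg/min.
Combined feed n13 = 170 + 40.077 = 210.08 kg/min.

210.1 kg/min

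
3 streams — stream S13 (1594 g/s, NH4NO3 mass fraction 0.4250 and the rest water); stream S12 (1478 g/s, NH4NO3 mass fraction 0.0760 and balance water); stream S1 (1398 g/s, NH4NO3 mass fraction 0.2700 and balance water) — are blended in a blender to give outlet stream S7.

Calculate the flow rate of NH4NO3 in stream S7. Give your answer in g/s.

NH4NO3 out = NH4NO3 in = 1594×0.425 + 1478×0.076 + 1398×0.270 = 1167.2 g/s.

1167 g/s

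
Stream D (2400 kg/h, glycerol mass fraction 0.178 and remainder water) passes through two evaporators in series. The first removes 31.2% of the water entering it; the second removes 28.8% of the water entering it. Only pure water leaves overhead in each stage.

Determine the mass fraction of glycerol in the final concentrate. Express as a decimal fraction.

water in feed = 2400×0.822 = 1972.8 kg/h.
After stage 1: water left = (1−0.312)×1972.8 = 1357.3; stream total = 1784.5 kg/h.
After stage 2: water left = (1−0.288)×1357.3 = 966.39; final concentrate = 1393.6 kg/h.
glycerol fraction = 427.2/1393.6 = 0.307.

0.307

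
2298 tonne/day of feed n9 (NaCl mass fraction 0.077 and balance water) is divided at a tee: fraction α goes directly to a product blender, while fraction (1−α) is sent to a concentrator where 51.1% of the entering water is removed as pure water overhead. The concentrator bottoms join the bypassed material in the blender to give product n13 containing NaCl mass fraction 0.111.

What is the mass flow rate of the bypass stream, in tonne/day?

All 2298×0.077 = 176.95 tonne/day of NaCl reaches n13, so n13 = 176.95/0.111 = 1594.1 tonne/day and vapour = 703.89 tonne/day.
The evaporator receives (1−α)·2298 of feed at 0.923 water and removes 0.511 of that water:
0.511×0.923×(1−α)×2298 = 703.89
(1−α) = 703.89/1083.9 = 0.6494;  α = 0.3506.
Bypass flow = 0.3506×2298 = 805.61 tonne/day.

805.6 tonne/day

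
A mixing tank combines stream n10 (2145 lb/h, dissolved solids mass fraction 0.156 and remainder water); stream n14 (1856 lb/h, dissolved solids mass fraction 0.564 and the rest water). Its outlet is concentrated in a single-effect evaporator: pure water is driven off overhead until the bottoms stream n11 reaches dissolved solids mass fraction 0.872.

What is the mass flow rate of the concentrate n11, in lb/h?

1584 lb/h

dissolved solids entering = 2145×0.156 + 1856×0.564 = 1381.4 lb/h.
All dissolved solids reports to n11, so n11 = 1381.4/0.872 = 1584.2 lb/h.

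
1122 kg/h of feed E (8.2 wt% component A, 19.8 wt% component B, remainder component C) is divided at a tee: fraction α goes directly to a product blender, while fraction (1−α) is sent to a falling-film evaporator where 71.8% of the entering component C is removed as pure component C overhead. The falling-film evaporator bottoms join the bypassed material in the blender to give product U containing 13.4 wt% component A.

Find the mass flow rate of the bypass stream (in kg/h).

279.8 kg/h

All 1122×0.082 = 92.004 kg/h of component A reaches U, so U = 92.004/0.134 = 686.6 kg/h and vapour = 435.4 kg/h.
The evaporator receives (1−α)·1122 of feed at 0.720 component C and removes 0.718 of that component C:
0.718×0.720×(1−α)×1122 = 435.4
(1−α) = 435.4/580.03 = 0.7507;  α = 0.2493.
Bypass flow = 0.2493×1122 = 279.76 kg/h.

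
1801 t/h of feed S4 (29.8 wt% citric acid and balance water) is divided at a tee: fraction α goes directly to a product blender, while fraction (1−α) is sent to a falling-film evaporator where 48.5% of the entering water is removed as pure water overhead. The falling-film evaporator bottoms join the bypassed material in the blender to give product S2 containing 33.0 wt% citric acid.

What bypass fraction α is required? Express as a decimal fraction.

All 1801×0.298 = 536.7 t/h of citric acid reaches S2, so S2 = 536.7/0.330 = 1626.4 t/h and vapour = 174.64 t/h.
The evaporator receives (1−α)·1801 of feed at 0.702 water and removes 0.485 of that water:
0.485×0.702×(1−α)×1801 = 174.64
(1−α) = 174.64/613.19 = 0.2848;  α = 0.7152.

0.715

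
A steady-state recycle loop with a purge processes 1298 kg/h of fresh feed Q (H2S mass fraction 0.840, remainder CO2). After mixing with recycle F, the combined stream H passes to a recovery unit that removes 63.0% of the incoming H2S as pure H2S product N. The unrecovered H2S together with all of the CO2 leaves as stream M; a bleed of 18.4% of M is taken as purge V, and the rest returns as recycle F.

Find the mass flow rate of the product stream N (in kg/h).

984 kg/h

H2S in H: m_A = 1298×0.840 + (1−0.184)·(1−0.630)·m_A, so m_A = 1090.3/0.6981 = 1561.9 kg/h.
Product N = 0.630×1561.9 = 983.99 kg/h.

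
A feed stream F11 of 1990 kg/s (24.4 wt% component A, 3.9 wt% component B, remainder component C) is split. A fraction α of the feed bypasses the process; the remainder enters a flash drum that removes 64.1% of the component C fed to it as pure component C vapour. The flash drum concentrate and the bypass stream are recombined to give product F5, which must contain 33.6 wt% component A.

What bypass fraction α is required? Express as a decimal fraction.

0.404

All 1990×0.244 = 485.56 kg/s of component A reaches F5, so F5 = 485.56/0.336 = 1445.1 kg/s and vapour = 544.88 kg/s.
The evaporator receives (1−α)·1990 of feed at 0.717 component C and removes 0.641 of that component C:
0.641×0.717×(1−α)×1990 = 544.88
(1−α) = 544.88/914.6 = 0.5958;  α = 0.4042.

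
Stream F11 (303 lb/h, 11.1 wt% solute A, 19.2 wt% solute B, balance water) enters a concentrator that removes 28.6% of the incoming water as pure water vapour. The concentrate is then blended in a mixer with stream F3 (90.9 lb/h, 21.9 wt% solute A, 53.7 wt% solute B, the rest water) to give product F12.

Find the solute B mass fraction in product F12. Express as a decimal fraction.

0.3208

Vapour removed = 0.286×0.697×303 = 60.401 lb/h; concentrate = 242.6 lb/h.
solute B reaching the mixer = 58.176 (from concentrate) + 90.9×0.537 = 106.99 lb/h.
Product flow = 242.6 + 90.9 = 333.5 lb/h; solute B fraction = 0.3208.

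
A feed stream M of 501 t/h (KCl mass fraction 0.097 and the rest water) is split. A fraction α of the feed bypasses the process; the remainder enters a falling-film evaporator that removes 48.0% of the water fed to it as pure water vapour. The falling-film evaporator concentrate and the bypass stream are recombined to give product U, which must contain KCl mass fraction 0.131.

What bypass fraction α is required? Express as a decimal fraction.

All 501×0.097 = 48.597 t/h of KCl reaches U, so U = 48.597/0.131 = 370.97 t/h and vapour = 130.03 t/h.
The evaporator receives (1−α)·501 of feed at 0.903 water and removes 0.480 of that water:
0.480×0.903×(1−α)×501 = 130.03
(1−α) = 130.03/217.15 = 0.5988;  α = 0.4012.

0.401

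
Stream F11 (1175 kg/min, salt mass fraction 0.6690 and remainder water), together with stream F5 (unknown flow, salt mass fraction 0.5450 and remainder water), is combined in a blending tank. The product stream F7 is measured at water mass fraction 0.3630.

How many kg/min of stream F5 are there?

408.7 kg/min

Let F5 be the unknown flow. Total out = 1175 + F5.
water balance: 388.93 + 0.455·F5 = 0.363·(1175 + F5)
(0.455 − 0.363)·F5 = 0.363×1175 − 388.93 = 37.6
F5 = 37.6 / 0.092 = 408.7 kg/min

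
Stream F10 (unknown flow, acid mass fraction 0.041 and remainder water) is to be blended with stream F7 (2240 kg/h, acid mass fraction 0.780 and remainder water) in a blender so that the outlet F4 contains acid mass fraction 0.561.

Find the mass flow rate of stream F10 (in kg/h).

Let F10 be the unknown flow. Total out = 2240 + F10.
acid balance: 1747.2 + 0.041·F10 = 0.561·(2240 + F10)
(0.041 − 0.561)·F10 = 0.561×2240 − 1747.2 = -490.56
F10 = -490.56 / -0.520 = 943.38 kg/h

943.4 kg/h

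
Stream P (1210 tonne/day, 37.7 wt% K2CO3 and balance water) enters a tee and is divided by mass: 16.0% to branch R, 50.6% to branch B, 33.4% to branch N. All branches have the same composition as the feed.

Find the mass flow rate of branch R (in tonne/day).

Branch R flow = 0.160×1210 = 193.6 tonne/day.

193.6 tonne/day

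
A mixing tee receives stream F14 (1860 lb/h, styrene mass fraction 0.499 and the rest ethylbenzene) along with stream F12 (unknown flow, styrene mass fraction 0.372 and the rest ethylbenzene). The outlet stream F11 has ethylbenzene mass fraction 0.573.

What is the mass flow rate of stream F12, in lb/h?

Let F12 be the unknown flow. Total out = 1860 + F12.
ethylbenzene balance: 931.86 + 0.628·F12 = 0.573·(1860 + F12)
(0.628 − 0.573)·F12 = 0.573×1860 − 931.86 = 133.92
F12 = 133.92 / 0.055 = 2434.9 lb/h

2435 lb/h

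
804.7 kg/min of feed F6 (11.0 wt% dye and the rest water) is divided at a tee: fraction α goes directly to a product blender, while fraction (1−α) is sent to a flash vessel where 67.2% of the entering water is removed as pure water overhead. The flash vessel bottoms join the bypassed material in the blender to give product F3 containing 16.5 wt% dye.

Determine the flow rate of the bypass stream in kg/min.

All 804.7×0.110 = 88.517 kg/min of dye reaches F3, so F3 = 88.517/0.165 = 536.47 kg/min and vapour = 268.23 kg/min.
The evaporator receives (1−α)·804.7 of feed at 0.890 water and removes 0.672 of that water:
0.672×0.890×(1−α)×804.7 = 268.23
(1−α) = 268.23/481.27 = 0.5573;  α = 0.4427.
Bypass flow = 0.4427×804.7 = 356.21 kg/min.

356.2 kg/min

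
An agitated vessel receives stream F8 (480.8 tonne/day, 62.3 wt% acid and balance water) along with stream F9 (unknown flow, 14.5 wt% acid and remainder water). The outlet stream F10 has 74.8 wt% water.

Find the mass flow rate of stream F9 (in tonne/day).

Let F9 be the unknown flow. Total out = 480.8 + F9.
water balance: 181.26 + 0.855·F9 = 0.748·(480.8 + F9)
(0.855 − 0.748)·F9 = 0.748×480.8 − 181.26 = 178.38
F9 = 178.38 / 0.107 = 1667.1 tonne/day

1667 tonne/day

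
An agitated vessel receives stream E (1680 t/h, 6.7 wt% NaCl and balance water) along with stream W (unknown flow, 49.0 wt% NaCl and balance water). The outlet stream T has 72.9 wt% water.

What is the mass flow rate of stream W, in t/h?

Let W be the unknown flow. Total out = 1680 + W.
water balance: 1567.4 + 0.510·W = 0.729·(1680 + W)
(0.510 − 0.729)·W = 0.729×1680 − 1567.4 = -342.72
W = -342.72 / -0.219 = 1564.9 t/h

1565 t/h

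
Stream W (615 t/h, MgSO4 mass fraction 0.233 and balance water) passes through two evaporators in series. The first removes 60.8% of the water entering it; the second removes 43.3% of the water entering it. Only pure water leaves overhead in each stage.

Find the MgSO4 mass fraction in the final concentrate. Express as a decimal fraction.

0.577

water in feed = 615×0.767 = 471.7 t/h.
After stage 1: water left = (1−0.608)×471.7 = 184.91; stream total = 328.2 t/h.
After stage 2: water left = (1−0.433)×184.91 = 104.84; final concentrate = 248.14 t/h.
MgSO4 fraction = 143.3/248.14 = 0.577.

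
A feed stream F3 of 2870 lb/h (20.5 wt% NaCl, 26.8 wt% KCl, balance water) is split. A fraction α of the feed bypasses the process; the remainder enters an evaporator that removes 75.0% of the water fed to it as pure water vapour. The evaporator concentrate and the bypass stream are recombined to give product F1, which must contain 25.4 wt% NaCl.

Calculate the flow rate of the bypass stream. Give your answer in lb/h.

All 2870×0.205 = 588.35 lb/h of NaCl reaches F1, so F1 = 588.35/0.254 = 2316.3 lb/h and vapour = 553.66 lb/h.
The evaporator receives (1−α)·2870 of feed at 0.527 water and removes 0.750 of that water:
0.750×0.527×(1−α)×2870 = 553.66
(1−α) = 553.66/1134.4 = 0.4881;  α = 0.5119.
Bypass flow = 0.5119×2870 = 1469.2 lb/h.

1469 lb/h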